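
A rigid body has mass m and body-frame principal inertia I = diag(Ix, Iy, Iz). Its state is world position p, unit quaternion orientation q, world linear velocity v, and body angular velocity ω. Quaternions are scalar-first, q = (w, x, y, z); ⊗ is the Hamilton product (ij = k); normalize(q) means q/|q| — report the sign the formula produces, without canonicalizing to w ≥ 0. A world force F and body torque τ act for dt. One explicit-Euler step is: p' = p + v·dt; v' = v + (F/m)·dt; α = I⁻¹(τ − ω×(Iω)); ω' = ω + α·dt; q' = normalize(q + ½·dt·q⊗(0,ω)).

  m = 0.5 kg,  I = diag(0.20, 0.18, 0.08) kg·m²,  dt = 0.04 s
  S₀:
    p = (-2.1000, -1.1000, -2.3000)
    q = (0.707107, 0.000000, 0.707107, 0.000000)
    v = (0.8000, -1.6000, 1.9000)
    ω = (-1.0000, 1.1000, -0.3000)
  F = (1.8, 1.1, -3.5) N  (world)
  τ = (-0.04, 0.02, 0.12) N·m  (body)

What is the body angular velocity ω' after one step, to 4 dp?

gyro term ω×Iω = (0.0330, 0.0360, 0.0220)
angular accel α = (-0.3650, -0.0889, 1.2250)
ω' = ω + α·dt = (-1.0146, 1.0964, -0.2510)

ω' = (-1.0146, 1.0964, -0.2510)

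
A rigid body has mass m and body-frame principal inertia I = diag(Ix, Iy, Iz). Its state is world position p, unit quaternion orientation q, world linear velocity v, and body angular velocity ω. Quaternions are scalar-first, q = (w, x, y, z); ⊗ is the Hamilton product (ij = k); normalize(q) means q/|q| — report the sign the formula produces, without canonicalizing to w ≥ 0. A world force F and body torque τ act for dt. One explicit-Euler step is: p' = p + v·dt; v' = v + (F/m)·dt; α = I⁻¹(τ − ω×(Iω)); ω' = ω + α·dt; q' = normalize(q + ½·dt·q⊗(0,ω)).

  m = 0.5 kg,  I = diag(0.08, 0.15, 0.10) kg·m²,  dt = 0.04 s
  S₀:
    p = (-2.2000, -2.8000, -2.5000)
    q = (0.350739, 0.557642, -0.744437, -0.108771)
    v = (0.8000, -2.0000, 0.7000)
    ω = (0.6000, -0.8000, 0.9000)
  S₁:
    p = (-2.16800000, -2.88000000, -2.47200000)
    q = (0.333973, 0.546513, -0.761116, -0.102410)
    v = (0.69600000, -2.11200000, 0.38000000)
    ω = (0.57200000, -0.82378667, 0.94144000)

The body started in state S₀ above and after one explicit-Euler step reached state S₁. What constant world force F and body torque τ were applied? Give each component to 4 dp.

F = (-1.3000, -1.4000, -4.0000)
τ = (-0.0200, -0.1000, 0.0700)

v₁ − v₀ = (-0.10400000, -0.11200000, -0.32000000)
m·(v₁−v₀)/dt = (-1.3000, -1.4000, -4.0000)
rate change Δω = (-0.02800000, -0.02378667, 0.04144000)
precession coupling = (0.0360, -0.0108, -0.0336)
I·α + gyro = (-0.0200, -0.1000, 0.0700)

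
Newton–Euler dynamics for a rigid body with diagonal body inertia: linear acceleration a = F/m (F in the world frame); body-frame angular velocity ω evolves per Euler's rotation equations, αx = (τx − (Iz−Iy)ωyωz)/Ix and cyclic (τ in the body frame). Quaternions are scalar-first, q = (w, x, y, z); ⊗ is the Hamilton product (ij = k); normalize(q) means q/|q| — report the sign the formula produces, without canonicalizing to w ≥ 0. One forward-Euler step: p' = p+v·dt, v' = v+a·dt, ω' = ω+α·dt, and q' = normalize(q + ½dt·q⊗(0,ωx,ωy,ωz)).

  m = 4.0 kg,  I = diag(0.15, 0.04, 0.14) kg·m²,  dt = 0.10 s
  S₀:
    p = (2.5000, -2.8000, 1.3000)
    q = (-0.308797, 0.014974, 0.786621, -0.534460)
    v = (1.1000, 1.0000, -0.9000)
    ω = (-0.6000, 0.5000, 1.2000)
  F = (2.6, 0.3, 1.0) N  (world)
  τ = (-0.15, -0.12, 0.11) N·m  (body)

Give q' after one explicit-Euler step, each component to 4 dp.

2q̇ = q⊗(0,ω) = (0.2570259, 1.3964534, 0.1483087, 0.1089032)
q' = normalize(q + ½dt·q⊗(0,ω)) = (-0.2952, 0.0846, 0.7920, -0.5277)

q' = (-0.2952, 0.0846, 0.7920, -0.5277)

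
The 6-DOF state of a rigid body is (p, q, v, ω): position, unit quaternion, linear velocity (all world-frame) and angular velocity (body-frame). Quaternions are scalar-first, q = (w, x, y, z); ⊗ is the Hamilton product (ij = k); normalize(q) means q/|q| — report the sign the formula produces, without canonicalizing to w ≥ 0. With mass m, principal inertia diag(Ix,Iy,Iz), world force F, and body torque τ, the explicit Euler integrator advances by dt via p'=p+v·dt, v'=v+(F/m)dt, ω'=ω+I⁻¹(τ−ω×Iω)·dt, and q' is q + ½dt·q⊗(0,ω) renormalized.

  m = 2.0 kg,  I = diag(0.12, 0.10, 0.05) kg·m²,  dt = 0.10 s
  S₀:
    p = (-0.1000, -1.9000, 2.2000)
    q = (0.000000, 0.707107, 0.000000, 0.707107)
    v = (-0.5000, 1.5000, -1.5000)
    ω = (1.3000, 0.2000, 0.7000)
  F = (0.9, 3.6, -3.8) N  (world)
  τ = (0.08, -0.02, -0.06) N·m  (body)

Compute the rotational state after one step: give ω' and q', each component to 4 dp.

angular accel α = (0.7250, -0.8370, -1.0960)
ω' = ω + α·dt = (1.3725, 0.1163, 0.5904)
2q̇ = q⊗(0,ω) = (-1.4142140, -0.1414214, 0.4242642, 0.1414214)
q' = normalize(q + ½dt·q⊗(0,ω)) = (-0.0705, 0.6981, 0.0212, 0.7122)

ω' = (1.3725, 0.1163, 0.5904)
q' = (-0.0705, 0.6981, 0.0212, 0.7122)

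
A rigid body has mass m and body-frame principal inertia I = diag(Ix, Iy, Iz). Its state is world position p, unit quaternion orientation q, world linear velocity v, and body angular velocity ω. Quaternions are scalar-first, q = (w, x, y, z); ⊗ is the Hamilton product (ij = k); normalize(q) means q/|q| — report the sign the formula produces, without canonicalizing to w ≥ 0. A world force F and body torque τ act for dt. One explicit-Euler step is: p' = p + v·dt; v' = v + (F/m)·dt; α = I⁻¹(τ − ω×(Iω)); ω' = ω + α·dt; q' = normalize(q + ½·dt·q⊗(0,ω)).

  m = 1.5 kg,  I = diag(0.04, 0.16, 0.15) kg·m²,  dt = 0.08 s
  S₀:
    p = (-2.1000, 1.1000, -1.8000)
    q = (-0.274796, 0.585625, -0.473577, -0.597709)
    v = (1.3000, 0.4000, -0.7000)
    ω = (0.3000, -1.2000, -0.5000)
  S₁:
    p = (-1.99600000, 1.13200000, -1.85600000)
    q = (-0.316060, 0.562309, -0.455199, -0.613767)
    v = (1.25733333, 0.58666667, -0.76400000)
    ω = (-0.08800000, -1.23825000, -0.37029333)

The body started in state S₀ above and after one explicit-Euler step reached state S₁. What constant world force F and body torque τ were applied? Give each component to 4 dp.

v₁ − v₀ = (-0.04266667, 0.18666667, -0.06400000)
m·(v₁−v₀)/dt = (-0.8000, 3.5000, -1.2000)
rate change Δω = (-0.38800000, -0.03825000, 0.12970667)
ω₀×(Iω₀) = (-0.0060, 0.0165, -0.0432)
τ = I·(Δω/dt) + ω₀×(Iω₀) = (-0.2000, -0.0600, 0.2000)

F = (-0.8000, 3.5000, -1.2000)
τ = (-0.2000, -0.0600, 0.2000)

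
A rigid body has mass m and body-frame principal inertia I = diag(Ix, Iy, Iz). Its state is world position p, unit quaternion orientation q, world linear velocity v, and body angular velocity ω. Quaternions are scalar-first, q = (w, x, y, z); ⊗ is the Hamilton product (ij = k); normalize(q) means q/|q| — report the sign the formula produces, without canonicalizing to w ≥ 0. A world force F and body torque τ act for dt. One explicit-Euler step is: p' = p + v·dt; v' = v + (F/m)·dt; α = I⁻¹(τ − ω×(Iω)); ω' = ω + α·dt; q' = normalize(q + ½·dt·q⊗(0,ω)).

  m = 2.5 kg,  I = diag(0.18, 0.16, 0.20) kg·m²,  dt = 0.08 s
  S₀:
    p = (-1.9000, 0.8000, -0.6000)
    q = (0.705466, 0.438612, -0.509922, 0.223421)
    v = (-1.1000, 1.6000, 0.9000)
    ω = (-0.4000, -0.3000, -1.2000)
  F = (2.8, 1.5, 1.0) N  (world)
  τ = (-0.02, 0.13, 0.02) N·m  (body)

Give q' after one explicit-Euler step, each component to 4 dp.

q' = (0.7161, 0.4539, -0.5002, 0.1759)

2q̇ = q⊗(0,ω) = (0.2905734, 0.3967463, 0.2253262, -1.1821116)
q + ½dt·q⊗(0,ω), renormalized = (0.7161, 0.4539, -0.5002, 0.1759)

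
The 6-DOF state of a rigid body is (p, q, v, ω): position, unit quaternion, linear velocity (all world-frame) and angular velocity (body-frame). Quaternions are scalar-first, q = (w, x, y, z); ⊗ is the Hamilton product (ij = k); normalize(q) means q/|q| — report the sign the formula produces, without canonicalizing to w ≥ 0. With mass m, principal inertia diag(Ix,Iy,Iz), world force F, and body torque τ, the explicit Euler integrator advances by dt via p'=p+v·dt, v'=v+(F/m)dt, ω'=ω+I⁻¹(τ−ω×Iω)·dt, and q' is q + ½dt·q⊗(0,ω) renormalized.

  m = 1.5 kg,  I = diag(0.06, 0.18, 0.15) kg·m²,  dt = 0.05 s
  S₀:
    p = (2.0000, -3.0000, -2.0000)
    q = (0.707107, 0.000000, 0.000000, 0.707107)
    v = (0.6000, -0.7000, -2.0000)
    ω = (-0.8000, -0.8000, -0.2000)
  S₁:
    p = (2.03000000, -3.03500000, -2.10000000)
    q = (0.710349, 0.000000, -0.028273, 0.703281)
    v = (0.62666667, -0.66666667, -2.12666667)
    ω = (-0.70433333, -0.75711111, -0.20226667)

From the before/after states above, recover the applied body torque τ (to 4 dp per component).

Δω = ω₁−ω₀ = (0.09566667, 0.04288889, -0.00226667)
ω₀×(Iω₀) = (-0.0048, -0.0144, 0.0768)
applied torque τ = (0.1100, 0.1400, 0.0700)

τ = (0.1100, 0.1400, 0.0700)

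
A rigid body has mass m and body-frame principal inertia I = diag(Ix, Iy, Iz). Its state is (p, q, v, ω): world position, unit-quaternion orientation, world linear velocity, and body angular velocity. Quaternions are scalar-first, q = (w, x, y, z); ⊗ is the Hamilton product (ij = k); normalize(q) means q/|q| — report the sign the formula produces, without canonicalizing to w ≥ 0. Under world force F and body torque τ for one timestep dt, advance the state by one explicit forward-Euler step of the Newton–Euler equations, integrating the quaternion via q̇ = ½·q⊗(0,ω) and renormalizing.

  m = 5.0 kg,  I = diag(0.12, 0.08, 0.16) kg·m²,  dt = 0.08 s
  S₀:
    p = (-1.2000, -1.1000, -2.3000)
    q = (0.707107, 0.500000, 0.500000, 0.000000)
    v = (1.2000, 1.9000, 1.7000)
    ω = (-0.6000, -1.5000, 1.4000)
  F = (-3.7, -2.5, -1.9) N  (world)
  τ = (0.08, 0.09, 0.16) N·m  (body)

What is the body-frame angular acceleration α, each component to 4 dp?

α = (2.0667, 0.7050, 1.2250)

ω×(Iω) gyroscopic = (-0.1680, 0.0336, -0.0360)
angular accel α = (2.0667, 0.7050, 1.2250)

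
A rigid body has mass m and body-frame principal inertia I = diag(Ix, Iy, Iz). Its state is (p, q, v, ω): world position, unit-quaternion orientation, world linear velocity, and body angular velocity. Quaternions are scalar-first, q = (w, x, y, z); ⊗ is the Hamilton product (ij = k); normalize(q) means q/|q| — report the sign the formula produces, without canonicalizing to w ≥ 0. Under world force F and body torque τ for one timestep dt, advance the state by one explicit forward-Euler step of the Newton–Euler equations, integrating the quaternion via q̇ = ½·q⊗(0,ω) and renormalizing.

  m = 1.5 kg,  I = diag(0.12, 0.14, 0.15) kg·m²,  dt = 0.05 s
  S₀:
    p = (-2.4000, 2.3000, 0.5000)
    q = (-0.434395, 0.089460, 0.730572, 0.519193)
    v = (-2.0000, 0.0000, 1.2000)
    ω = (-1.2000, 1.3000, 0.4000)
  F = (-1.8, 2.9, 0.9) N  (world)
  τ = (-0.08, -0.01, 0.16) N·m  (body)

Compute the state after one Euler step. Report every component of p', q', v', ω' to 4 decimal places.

precession coupling ω×(Iω) = (0.0052, 0.0144, -0.0312)
(τ − ω×Iω)/I = (-0.7100, -0.1743, 1.2747)
new body rate ω' = (-1.2355, 1.2913, 0.4637)
q⊗(0,ω) = (-1.0500688, 0.1385519, -1.2235291, 0.8192264)
q' = normalize(q + ½dt·q⊗(0,ω)) = (-0.4602, 0.0928, 0.6993, 0.5391)
a = F/m = (-1.2000, 1.9333, 0.6000)
p' = p + v·dt = (-2.5000, 2.3000, 0.5600)
v + (F/m)dt = (-2.0600, 0.0967, 1.2300)

p' = (-2.5000, 2.3000, 0.5600)
q' = (-0.4602, 0.0928, 0.6993, 0.5391)
v' = (-2.0600, 0.0967, 1.2300)
ω' = (-1.2355, 1.2913, 0.4637)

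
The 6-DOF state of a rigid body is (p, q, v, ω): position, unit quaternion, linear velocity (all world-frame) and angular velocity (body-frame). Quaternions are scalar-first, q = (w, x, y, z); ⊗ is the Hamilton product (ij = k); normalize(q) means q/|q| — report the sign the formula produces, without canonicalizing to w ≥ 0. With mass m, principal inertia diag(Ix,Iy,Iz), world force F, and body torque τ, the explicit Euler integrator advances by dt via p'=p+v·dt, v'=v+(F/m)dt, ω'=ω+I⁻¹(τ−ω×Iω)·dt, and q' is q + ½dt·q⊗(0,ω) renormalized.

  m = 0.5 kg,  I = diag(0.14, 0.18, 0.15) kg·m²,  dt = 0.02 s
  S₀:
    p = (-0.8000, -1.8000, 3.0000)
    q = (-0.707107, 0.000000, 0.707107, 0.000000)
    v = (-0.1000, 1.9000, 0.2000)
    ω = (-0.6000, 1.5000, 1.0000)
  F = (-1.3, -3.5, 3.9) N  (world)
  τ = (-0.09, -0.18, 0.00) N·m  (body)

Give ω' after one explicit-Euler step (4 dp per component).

precession coupling ω×(Iω) = (-0.0450, 0.0060, -0.0360)
(τ − ω×Iω)/I = (-0.3214, -1.0333, 0.2400)
ω' = ω + α·dt = (-0.6064, 1.4793, 1.0048)

ω' = (-0.6064, 1.4793, 1.0048)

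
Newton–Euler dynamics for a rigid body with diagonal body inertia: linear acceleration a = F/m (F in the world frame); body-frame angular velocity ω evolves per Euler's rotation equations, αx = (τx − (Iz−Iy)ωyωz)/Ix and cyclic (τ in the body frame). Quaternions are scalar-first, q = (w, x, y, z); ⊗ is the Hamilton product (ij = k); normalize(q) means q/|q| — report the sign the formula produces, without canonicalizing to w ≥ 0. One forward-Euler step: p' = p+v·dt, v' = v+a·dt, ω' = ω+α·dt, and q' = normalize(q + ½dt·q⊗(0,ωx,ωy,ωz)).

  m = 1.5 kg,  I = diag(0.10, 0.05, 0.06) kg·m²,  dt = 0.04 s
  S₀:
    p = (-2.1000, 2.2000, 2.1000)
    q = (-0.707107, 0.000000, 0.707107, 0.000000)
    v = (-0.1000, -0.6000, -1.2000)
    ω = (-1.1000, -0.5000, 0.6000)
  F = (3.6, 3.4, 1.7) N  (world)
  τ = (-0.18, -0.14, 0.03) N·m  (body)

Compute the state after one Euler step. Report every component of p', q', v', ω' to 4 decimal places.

linear accel F/m = (2.4000, 2.2667, 1.1333)
new position p' = (-2.1040, 2.1760, 2.0520)
v' = v + a·dt = (-0.0040, -0.5093, -1.1547)
gyro term ω×Iω = (-0.0030, -0.0264, -0.0275)
angular accel α = (-1.7700, -2.2720, 0.9583)
ω' = ω + α·dt = (-1.1708, -0.5909, 0.6383)
q⊗(0,ω) = (0.3535535, 1.2020819, 0.3535535, 0.3535535)
q + ½dt·q⊗(0,ω), renormalized = (-0.6998, 0.0240, 0.7139, 0.0071)

p' = (-2.1040, 2.1760, 2.0520)
q' = (-0.6998, 0.0240, 0.7139, 0.0071)
v' = (-0.0040, -0.5093, -1.1547)
ω' = (-1.1708, -0.5909, 0.6383)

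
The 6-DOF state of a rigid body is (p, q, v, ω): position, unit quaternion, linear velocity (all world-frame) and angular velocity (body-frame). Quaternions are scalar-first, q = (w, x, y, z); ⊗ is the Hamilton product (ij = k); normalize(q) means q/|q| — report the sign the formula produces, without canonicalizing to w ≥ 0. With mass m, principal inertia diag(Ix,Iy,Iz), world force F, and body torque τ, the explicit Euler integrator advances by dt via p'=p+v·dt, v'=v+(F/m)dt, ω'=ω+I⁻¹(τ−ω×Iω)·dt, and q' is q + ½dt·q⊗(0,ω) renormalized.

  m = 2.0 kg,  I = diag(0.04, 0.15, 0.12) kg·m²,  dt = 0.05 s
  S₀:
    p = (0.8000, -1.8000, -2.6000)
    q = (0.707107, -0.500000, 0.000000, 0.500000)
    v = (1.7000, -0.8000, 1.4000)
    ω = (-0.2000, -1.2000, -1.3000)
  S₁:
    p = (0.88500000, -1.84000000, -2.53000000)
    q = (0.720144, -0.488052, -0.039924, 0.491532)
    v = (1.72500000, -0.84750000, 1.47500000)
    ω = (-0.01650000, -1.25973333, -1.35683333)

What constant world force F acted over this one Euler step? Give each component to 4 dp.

F = (1.0000, -1.9000, 3.0000)

v₁ − v₀ = (0.02500000, -0.04750000, 0.07500000)
F = m·Δv/dt = (1.0000, -1.9000, 3.0000)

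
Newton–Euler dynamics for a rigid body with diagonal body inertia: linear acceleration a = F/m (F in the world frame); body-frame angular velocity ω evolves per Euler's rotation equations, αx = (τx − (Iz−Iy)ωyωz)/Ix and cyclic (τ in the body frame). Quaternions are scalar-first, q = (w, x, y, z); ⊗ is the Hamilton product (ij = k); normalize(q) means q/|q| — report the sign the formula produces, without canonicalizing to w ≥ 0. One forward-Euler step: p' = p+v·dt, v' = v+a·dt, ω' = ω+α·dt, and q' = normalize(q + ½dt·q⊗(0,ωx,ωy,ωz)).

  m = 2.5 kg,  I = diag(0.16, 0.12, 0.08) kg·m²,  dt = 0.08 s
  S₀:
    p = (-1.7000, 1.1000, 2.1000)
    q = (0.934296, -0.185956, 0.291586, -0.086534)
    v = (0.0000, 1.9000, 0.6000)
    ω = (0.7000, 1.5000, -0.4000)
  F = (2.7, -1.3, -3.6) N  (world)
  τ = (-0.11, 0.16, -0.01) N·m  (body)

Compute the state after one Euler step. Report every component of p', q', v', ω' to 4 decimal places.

p' = (-1.7000, 1.2520, 2.1480)
q' = (0.9185, -0.1589, 0.3415, -0.1205)
v' = (0.0864, 1.8584, 0.4848)
ω' = (0.6330, 1.6216, -0.3680)

(τ − ω×Iω)/I = (-0.8375, 1.5200, 0.4000)
ω + α·dt = (0.6330, 1.6216, -0.3680)
2q̇ = q⊗(0,ω) = (-0.3418234, 0.6671738, 1.2664878, -0.8567626)
q + ½dt·q⊗(0,ω), renormalized = (0.9185, -0.1589, 0.3415, -0.1205)
linear accel F/m = (1.0800, -0.5200, -1.4400)
p + v·dt = (-1.7000, 1.2520, 2.1480)
v + (F/m)dt = (0.0864, 1.8584, 0.4848)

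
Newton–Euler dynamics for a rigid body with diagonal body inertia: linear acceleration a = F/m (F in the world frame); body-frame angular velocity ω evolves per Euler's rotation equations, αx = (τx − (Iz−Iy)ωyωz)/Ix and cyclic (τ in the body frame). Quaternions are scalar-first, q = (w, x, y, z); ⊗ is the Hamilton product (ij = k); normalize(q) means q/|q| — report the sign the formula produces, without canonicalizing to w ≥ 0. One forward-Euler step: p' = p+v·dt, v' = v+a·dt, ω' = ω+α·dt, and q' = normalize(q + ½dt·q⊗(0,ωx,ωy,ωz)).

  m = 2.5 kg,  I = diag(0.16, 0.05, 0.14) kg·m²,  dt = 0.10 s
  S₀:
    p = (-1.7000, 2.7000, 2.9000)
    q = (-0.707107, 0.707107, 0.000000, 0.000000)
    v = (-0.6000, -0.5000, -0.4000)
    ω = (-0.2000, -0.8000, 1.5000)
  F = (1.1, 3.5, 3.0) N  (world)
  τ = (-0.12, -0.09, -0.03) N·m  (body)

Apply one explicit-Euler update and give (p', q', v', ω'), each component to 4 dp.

p' = (-1.7600, 2.6500, 2.8600)
q' = (-0.6975, 0.7116, -0.0247, -0.0810)
v' = (-0.5560, -0.3600, -0.2800)
ω' = (-0.2075, -0.9680, 1.4911)

gyro term ω×Iω = (-0.1080, -0.0060, -0.0176)
(τ − ω×Iω)/I = (-0.0750, -1.6800, -0.0886)
ω' = ω + α·dt = (-0.2075, -0.9680, 1.4911)
q⊗(0,ω) = (0.1414214, 0.1414214, -0.4949749, -1.6263461)
q' = normalize(q + ½dt·q⊗(0,ω)) = (-0.6975, 0.7116, -0.0247, -0.0810)
a = (0.4400, 1.4000, 1.2000)
p' = p + v·dt = (-1.7600, 2.6500, 2.8600)
new velocity v' = (-0.5560, -0.3600, -0.2800)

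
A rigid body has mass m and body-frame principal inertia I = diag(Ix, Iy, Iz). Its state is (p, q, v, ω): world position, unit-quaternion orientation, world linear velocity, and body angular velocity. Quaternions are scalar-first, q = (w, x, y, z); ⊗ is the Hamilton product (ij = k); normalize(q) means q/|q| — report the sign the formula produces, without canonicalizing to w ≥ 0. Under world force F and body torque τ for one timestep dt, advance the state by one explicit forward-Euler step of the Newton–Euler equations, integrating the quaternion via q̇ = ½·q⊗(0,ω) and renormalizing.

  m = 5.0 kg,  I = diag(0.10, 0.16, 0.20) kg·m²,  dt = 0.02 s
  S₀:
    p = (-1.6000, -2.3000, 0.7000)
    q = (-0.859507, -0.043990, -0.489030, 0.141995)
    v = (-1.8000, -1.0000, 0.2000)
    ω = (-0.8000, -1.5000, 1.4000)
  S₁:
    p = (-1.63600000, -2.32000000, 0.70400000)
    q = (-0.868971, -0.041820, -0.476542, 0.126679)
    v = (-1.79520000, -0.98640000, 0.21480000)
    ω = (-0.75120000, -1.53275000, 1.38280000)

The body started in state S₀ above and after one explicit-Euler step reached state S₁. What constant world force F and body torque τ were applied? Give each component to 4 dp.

F = (1.2000, 3.4000, 3.7000)
τ = (0.1600, -0.1500, -0.1000)

v₁ − v₀ = (0.00480000, 0.01360000, 0.01480000)
applied force F = (1.2000, 3.4000, 3.7000)
ω₁ − ω₀ = (0.04880000, -0.03275000, -0.01720000)
applied torque τ = (0.1600, -0.1500, -0.1000)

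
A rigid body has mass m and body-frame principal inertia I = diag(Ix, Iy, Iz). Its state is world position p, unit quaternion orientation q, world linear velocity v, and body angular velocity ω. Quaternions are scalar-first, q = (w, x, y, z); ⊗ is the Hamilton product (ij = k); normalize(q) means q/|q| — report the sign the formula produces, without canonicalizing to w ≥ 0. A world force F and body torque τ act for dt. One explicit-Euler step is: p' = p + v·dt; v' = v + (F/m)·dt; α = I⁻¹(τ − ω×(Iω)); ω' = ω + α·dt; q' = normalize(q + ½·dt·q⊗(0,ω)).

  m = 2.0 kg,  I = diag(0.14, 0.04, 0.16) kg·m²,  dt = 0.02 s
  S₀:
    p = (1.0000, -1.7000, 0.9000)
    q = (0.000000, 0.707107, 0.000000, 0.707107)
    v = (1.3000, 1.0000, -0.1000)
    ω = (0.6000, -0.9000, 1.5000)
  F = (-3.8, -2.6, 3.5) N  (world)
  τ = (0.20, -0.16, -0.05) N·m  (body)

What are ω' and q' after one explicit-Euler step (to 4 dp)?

ω' = (0.6517, -0.9710, 1.4870)
q' = (-0.0148, 0.7133, -0.0064, 0.7006)

ω×(Iω) gyroscopic = (-0.1620, -0.0180, 0.0540)
(τ − ω×Iω)/I = (2.5857, -3.5500, -0.6500)
ω + α·dt = (0.6517, -0.9710, 1.4870)
q⊗(0,ω) = (-1.4849247, 0.6363963, -0.6363963, -0.6363963)
updated quaternion q' = (-0.0148, 0.7133, -0.0064, 0.7006)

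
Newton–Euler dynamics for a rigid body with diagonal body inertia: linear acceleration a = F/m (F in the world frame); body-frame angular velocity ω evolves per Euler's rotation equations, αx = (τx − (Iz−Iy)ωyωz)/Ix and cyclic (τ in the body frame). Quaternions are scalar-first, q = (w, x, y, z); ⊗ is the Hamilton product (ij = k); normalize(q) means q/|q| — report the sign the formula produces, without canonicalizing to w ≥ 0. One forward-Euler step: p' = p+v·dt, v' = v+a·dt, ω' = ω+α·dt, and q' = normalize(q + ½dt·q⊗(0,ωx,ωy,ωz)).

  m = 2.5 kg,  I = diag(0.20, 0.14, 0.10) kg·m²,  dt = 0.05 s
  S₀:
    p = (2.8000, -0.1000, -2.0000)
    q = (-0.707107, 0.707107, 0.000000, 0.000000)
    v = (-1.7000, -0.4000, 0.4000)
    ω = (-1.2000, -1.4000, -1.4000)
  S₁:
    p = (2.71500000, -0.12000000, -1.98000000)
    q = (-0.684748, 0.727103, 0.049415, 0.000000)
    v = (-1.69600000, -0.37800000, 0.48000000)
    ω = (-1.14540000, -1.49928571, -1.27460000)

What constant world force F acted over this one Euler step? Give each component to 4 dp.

F = (0.2000, 1.1000, 4.0000)

v₁ − v₀ = (0.00400000, 0.02200000, 0.08000000)
F = m·Δv/dt = (0.2000, 1.1000, 4.0000)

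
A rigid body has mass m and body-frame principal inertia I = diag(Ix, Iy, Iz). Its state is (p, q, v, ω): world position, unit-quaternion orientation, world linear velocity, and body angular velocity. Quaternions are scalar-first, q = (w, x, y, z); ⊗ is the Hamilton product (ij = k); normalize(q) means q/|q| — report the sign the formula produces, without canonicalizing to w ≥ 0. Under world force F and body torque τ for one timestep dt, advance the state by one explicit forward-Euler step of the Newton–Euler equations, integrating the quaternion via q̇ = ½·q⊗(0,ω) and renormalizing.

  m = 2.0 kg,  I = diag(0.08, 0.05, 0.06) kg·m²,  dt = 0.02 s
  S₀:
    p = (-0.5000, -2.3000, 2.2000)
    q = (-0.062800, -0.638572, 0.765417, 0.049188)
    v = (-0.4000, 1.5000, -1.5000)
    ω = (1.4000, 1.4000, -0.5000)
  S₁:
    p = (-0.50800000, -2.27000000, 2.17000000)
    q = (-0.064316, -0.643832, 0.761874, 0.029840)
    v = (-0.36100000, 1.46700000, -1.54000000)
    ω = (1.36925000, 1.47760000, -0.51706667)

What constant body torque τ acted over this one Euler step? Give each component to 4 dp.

τ = (-0.1300, 0.1800, -0.1100)

ω₁ − ω₀ = (-0.03075000, 0.07760000, -0.01706667)
τ = I·(Δω/dt) + ω₀×(Iω₀) = (-0.1300, 0.1800, -0.1100)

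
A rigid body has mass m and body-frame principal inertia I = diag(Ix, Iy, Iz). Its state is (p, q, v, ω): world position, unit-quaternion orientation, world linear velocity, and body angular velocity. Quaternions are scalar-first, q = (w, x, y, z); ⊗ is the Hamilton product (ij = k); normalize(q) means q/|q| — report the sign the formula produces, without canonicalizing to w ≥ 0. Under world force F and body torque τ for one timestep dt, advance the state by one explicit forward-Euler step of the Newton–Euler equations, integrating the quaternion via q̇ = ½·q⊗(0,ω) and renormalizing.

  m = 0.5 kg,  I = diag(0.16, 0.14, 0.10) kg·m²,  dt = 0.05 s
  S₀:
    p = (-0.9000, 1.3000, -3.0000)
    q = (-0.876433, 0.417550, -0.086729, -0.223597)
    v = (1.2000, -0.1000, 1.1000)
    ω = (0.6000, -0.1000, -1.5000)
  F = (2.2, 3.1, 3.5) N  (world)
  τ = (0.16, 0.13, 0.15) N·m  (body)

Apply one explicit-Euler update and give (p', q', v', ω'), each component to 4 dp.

p' = (-0.8400, 1.2950, -2.9450)
q' = (-0.8906, 0.4068, -0.0722, -0.1903)
v' = (1.4200, 0.2100, 1.4500)
ω' = (0.6519, -0.0343, -1.4256)

angular accel α = (1.0375, 1.3143, 1.4880)
ω' = ω + α·dt = (0.6519, -0.0343, -1.4256)
2q̇ = q⊗(0,ω) = (-0.5945984, -0.4181260, 0.5798101, 1.3249319)
updated quaternion q' = (-0.8906, 0.4068, -0.0722, -0.1903)
p + v·dt = (-0.8400, 1.2950, -2.9450)
new velocity v' = (1.4200, 0.2100, 1.4500)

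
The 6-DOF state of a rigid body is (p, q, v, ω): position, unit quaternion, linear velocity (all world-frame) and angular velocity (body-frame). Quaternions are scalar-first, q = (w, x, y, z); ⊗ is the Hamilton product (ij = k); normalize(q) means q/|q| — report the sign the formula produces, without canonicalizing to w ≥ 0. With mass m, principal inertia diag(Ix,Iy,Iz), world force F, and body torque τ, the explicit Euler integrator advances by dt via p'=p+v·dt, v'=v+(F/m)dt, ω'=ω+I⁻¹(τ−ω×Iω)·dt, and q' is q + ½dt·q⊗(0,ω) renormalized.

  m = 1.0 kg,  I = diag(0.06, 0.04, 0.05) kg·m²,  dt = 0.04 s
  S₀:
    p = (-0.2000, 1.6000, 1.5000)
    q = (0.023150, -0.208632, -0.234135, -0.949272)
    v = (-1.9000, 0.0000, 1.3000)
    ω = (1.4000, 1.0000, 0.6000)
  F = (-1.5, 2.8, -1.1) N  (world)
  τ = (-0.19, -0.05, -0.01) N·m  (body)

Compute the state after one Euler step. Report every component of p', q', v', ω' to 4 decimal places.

gyro term ω×Iω = (0.0060, 0.0084, -0.0280)
(τ − ω×Iω)/I = (-3.2667, -1.4600, 0.3600)
ω + α·dt = (1.2693, 0.9416, 0.6144)
q⊗(0,ω) = (1.0957830, 0.8412010, -1.1806516, 0.1330470)
updated quaternion q' = (0.0450, -0.1917, -0.2576, -0.9460)
linear accel F/m = (-1.5000, 2.8000, -1.1000)
p' = p + v·dt = (-0.2760, 1.6000, 1.5520)
new velocity v' = (-1.9600, 0.1120, 1.2560)

p' = (-0.2760, 1.6000, 1.5520)
q' = (0.0450, -0.1917, -0.2576, -0.9460)
v' = (-1.9600, 0.1120, 1.2560)
ω' = (1.2693, 0.9416, 0.6144)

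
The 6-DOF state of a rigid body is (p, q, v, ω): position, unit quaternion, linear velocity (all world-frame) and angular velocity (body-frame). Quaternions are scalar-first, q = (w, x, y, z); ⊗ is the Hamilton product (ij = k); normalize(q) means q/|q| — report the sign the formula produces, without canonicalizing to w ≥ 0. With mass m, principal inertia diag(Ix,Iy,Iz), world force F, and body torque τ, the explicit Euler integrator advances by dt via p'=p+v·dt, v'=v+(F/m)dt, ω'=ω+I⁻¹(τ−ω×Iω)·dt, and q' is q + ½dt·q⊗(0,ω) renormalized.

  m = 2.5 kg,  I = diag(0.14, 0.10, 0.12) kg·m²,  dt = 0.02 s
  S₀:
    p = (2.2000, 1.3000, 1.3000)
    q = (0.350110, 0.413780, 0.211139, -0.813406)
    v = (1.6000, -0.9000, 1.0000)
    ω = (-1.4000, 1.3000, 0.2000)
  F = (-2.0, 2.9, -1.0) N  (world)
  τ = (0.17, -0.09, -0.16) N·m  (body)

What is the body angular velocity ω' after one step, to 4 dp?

ω' = (-1.3765, 1.2831, 0.1612)

angular accel α = (1.1771, -0.8440, -1.9400)
ω' = ω + α·dt = (-1.3765, 1.2831, 0.1612)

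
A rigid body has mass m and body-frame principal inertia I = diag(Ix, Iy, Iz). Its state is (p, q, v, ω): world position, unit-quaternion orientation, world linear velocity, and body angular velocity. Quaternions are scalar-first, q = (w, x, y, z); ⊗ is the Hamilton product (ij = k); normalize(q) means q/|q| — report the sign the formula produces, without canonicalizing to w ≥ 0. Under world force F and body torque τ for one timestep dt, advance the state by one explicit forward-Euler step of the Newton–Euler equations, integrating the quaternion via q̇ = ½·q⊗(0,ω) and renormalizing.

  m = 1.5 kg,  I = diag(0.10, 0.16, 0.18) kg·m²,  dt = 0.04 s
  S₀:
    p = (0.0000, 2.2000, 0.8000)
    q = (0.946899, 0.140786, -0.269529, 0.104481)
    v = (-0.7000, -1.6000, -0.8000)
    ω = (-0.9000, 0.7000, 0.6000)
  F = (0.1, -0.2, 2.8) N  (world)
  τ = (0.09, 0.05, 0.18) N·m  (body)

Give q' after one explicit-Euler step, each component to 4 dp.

q' = (0.9516, 0.1190, -0.2598, 0.1129)

2q̇ = q⊗(0,ω) = (0.2526891, -1.0870632, 0.4843248, 0.4241135)
updated quaternion q' = (0.9516, 0.1190, -0.2598, 0.1129)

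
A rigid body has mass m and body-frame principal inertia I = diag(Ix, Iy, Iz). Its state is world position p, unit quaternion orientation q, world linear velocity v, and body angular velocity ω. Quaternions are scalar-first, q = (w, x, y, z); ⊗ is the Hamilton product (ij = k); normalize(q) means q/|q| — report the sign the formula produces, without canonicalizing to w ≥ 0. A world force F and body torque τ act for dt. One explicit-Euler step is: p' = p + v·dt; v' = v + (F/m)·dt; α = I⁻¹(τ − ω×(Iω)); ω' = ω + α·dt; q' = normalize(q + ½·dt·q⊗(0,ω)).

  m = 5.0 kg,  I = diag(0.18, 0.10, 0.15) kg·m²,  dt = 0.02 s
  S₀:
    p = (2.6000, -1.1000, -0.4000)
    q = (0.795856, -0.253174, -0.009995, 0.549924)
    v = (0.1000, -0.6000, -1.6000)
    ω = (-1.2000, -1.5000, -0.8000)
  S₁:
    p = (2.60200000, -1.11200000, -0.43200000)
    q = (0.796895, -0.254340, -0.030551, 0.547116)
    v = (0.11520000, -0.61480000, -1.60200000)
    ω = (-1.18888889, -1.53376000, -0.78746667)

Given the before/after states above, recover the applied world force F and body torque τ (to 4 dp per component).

F = (3.8000, -3.7000, -0.5000)
τ = (0.1600, -0.1400, -0.0500)

rate change Δω = (0.01111111, -0.03376000, 0.01253333)
precession coupling = (0.0600, 0.0288, -0.1440)
τ = I·(Δω/dt) + ω₀×(Iω₀) = (0.1600, -0.1400, -0.0500)
Δv = v₁−v₀ = (0.01520000, -0.01480000, -0.00200000)
applied force F = (3.8000, -3.7000, -0.5000)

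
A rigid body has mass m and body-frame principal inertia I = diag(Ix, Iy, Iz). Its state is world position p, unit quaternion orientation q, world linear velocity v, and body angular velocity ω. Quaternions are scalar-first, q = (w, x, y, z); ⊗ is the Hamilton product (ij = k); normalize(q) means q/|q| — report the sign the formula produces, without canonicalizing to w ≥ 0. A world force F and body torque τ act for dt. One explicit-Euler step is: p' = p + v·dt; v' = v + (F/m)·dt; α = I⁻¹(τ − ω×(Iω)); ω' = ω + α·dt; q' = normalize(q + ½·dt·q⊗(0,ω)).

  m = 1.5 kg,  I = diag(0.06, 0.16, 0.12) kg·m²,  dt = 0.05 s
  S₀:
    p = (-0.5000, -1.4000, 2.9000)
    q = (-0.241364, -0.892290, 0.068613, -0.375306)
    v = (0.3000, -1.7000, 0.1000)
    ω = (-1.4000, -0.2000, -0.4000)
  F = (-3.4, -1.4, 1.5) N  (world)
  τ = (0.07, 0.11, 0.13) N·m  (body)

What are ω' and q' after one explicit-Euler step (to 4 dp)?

precession coupling ω×(Iω) = (-0.0032, -0.0336, 0.0280)
α = I⁻¹(τ − ω×Iω) = (1.2200, 0.8975, 0.8500)
new body rate ω' = (-1.3390, -0.1551, -0.3575)
2q̇ = q⊗(0,ω) = (-1.3856058, 0.2354032, 0.2167852, 0.3710618)
q + ½dt·q⊗(0,ω), renormalized = (-0.2758, -0.8858, 0.0740, -0.3658)

ω' = (-1.3390, -0.1551, -0.3575)
q' = (-0.2758, -0.8858, 0.0740, -0.3658)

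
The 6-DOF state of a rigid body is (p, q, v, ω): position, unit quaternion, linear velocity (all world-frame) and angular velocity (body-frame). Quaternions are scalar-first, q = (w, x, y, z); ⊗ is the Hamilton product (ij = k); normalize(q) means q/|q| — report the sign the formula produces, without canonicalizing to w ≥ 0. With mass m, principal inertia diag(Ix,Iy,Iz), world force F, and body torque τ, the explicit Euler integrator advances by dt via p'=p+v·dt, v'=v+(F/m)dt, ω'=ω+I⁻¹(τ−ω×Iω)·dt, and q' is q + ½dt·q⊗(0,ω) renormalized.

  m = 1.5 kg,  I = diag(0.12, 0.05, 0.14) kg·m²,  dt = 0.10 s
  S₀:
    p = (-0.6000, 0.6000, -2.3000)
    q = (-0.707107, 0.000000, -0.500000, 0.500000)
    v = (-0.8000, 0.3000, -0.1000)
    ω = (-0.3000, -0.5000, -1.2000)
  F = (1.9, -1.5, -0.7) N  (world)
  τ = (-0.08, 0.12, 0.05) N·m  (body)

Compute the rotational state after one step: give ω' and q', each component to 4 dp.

ω' = (-0.4117, -0.2456, -1.1568)
q' = (-0.6881, 0.0530, -0.4887, 0.5337)

precession coupling ω×(Iω) = (0.0540, -0.0072, -0.0105)
(τ − ω×Iω)/I = (-1.1167, 2.5440, 0.4321)
ω + α·dt = (-0.4117, -0.2456, -1.1568)
2q̇ = q⊗(0,ω) = (0.3500000, 1.0621321, 0.2035535, 0.6985284)
q' = normalize(q + ½dt·q⊗(0,ω)) = (-0.6881, 0.0530, -0.4887, 0.5337)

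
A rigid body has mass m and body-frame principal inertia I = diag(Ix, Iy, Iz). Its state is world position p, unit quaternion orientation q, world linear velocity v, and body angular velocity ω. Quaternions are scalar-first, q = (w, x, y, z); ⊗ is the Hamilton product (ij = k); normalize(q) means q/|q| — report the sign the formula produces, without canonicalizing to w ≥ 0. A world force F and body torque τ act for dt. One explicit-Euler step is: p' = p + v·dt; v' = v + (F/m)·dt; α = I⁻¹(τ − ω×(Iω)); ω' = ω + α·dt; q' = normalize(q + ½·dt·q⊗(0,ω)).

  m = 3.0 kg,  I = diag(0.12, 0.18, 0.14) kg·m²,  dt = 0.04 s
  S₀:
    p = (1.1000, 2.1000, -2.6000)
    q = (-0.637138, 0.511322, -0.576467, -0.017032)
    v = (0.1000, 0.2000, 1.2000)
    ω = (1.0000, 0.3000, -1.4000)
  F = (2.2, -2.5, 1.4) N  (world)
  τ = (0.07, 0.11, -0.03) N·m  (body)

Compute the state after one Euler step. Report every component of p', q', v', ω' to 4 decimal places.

p' = (1.1040, 2.1080, -2.5520)
q' = (-0.6440, 0.5145, -0.5660, 0.0154)
v' = (0.1293, 0.1667, 1.2187)
ω' = (1.0177, 0.3182, -1.4137)

angular accel α = (0.4433, 0.4556, -0.3429)
ω + α·dt = (1.0177, 0.3182, -1.4137)
q⊗(0,ω) = (-0.3622267, 0.1750254, 0.5076774, 1.6218568)
q' = normalize(q + ½dt·q⊗(0,ω)) = (-0.6440, 0.5145, -0.5660, 0.0154)
linear accel F/m = (0.7333, -0.8333, 0.4667)
p' = p + v·dt = (1.1040, 2.1080, -2.5520)
new velocity v' = (0.1293, 0.1667, 1.2187)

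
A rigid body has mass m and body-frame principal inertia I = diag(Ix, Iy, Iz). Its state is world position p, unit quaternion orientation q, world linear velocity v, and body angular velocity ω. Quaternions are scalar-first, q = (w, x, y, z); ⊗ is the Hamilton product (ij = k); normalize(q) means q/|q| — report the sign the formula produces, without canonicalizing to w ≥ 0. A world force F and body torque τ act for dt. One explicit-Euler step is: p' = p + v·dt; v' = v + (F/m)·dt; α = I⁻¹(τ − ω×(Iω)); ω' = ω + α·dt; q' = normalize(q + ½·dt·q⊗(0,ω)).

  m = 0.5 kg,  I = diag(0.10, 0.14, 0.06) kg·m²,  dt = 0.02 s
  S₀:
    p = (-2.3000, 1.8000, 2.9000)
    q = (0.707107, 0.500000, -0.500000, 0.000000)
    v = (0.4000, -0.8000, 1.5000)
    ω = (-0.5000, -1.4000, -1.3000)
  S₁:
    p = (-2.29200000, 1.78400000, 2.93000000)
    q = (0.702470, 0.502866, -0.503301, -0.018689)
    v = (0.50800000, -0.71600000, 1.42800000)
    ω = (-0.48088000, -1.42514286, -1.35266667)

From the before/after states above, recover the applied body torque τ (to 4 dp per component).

ω₁ − ω₀ = (0.01912000, -0.02514286, -0.05266667)
precession coupling = (-0.1456, 0.0260, 0.0280)
τ = I·(Δω/dt) + ω₀×(Iω₀) = (-0.0500, -0.1500, -0.1300)

τ = (-0.0500, -0.1500, -0.1300)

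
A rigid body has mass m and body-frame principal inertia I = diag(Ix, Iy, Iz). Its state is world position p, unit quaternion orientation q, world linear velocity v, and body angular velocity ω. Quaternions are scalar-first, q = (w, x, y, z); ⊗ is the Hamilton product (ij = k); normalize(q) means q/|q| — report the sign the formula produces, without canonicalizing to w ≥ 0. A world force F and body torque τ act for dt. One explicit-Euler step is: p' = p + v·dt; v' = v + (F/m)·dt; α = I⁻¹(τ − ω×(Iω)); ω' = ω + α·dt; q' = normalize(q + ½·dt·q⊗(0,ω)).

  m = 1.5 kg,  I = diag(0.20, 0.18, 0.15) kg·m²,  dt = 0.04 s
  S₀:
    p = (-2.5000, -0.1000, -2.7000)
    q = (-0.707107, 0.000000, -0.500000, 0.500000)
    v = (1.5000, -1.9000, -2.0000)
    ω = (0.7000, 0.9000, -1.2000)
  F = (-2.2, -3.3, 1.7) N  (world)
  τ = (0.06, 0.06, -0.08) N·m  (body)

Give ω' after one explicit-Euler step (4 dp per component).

ω' = (0.7055, 0.9227, -1.2180)

precession coupling ω×(Iω) = (0.0324, -0.0420, -0.0126)
α = I⁻¹(τ − ω×Iω) = (0.1380, 0.5667, -0.4493)
ω' = ω + α·dt = (0.7055, 0.9227, -1.2180)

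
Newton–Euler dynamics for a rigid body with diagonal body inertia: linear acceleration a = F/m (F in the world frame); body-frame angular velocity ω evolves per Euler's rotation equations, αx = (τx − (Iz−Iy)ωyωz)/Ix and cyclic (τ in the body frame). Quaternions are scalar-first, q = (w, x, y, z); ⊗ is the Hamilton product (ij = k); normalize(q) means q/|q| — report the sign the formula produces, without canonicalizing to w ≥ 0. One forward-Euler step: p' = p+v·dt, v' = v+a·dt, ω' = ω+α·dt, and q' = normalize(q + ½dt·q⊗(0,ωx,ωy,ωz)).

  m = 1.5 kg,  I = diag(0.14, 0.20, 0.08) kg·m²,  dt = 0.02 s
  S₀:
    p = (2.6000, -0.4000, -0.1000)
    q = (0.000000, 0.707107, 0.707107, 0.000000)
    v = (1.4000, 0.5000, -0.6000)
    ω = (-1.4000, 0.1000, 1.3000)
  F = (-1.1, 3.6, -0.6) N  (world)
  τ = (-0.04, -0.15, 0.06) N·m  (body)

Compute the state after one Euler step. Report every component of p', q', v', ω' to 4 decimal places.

a = F/m = (-0.7333, 2.4000, -0.4000)
new position p' = (2.6280, -0.3900, -0.1120)
v + (F/m)dt = (1.3853, 0.5480, -0.6080)
gyro term ω×Iω = (-0.0156, -0.1092, -0.0084)
(τ − ω×Iω)/I = (-0.1743, -0.2040, 0.8550)
ω + α·dt = (-1.4035, 0.0959, 1.3171)
Hamilton product q⊗(0,ω) = (0.9192391, 0.9192391, -0.9192391, 1.0606605)
q + ½dt·q⊗(0,ω), renormalized = (0.0092, 0.7162, 0.6978, 0.0106)

p' = (2.6280, -0.3900, -0.1120)
q' = (0.0092, 0.7162, 0.6978, 0.0106)
v' = (1.3853, 0.5480, -0.6080)
ω' = (-1.4035, 0.0959, 1.3171)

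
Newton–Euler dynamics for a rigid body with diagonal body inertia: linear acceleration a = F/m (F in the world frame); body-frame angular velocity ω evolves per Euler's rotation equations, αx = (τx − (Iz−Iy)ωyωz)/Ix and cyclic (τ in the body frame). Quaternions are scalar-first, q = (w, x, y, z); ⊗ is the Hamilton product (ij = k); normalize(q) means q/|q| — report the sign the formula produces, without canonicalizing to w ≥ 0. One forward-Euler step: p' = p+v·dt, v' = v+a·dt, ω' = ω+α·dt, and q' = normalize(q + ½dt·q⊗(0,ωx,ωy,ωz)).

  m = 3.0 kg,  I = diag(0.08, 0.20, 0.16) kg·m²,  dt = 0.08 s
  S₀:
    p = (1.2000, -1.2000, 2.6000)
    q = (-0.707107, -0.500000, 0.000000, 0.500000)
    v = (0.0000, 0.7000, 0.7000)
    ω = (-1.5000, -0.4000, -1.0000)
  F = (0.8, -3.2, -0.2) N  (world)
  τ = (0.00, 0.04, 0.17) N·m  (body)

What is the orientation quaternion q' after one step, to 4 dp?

q' = (-0.7152, -0.4484, -0.0386, 0.5348)

q⊗(0,ω) = (-0.2500000, 1.2606605, -0.9671572, 0.9071070)
q + ½dt·q⊗(0,ω), renormalized = (-0.7152, -0.4484, -0.0386, 0.5348)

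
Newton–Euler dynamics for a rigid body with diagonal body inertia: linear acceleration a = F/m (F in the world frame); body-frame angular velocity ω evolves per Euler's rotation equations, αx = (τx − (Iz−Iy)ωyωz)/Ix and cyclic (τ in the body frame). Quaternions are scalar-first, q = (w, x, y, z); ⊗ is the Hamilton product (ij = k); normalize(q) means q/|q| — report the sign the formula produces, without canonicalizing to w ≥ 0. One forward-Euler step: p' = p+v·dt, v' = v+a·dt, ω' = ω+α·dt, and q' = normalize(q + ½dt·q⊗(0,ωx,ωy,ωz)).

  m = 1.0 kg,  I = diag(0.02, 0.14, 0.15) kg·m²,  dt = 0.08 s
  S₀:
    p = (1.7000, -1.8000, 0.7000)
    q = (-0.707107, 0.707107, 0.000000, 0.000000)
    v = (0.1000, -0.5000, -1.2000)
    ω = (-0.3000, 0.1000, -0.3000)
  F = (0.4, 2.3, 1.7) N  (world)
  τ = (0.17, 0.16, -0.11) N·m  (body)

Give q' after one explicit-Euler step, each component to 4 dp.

q⊗(0,ω) = (0.2121321, 0.2121321, 0.1414214, 0.2828428)
updated quaternion q' = (-0.6985, 0.7155, 0.0057, 0.0113)

q' = (-0.6985, 0.7155, 0.0057, 0.0113)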